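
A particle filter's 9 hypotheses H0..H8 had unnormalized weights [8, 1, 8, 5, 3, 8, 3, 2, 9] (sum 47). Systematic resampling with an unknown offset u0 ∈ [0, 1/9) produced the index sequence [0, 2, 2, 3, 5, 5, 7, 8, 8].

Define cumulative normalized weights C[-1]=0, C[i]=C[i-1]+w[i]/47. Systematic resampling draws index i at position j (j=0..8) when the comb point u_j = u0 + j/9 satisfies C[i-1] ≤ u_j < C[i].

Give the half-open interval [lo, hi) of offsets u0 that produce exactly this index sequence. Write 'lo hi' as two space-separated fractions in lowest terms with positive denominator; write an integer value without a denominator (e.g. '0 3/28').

14/141 1/9

C = [8/47, 9/47, 17/47, 22/47, 25/47, 33/47, 36/47, 38/47, 1]
j=0 picked index 0: u0 ∈ [0, 8/47)
j=1 picked index 2: u0 ∈ [34/423, 106/423)
j=2 picked index 2: u0 ∈ [-13/423, 59/423)
j=3 picked index 3: u0 ∈ [4/141, 19/141)
j=4 picked index 5: u0 ∈ [37/423, 109/423)
j=5 picked index 5: u0 ∈ [-10/423, 62/423)
j=6 picked index 7: u0 ∈ [14/141, 20/141)
j=7 picked index 8: u0 ∈ [13/423, 2/9)
j=8 picked index 8: u0 ∈ [-34/423, 1/9)
intersection: [14/141, 1/9)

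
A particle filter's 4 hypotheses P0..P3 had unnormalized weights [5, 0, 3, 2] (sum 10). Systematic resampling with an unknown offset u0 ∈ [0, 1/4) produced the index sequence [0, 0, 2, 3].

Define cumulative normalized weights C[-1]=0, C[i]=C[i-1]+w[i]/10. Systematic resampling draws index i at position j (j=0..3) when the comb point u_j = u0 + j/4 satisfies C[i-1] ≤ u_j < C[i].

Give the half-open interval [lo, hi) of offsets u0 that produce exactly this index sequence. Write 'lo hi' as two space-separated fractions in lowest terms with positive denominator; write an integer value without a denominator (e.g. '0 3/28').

C = [1/2, 1/2, 4/5, 1]
j=0 picked index 0: u0 ∈ [0, 1/2)
j=1 picked index 0: u0 ∈ [-1/4, 1/4)
j=2 picked index 2: u0 ∈ [0, 3/10)
j=3 picked index 3: u0 ∈ [1/20, 1/4)
intersection: [1/20, 1/4)

1/20 1/4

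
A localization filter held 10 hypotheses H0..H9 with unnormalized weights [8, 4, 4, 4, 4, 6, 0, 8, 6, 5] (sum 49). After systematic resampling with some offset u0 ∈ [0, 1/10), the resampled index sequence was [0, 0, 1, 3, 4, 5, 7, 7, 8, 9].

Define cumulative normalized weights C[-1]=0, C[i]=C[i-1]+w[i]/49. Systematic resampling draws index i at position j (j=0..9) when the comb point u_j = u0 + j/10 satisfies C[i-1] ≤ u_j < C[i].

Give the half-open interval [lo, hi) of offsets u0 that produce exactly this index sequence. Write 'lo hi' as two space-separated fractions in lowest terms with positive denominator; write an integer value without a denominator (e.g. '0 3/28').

C = [8/49, 12/49, 16/49, 20/49, 24/49, 30/49, 30/49, 38/49, 44/49, 1]
j=0 picked index 0: u0 ∈ [0, 8/49)
j=1 picked index 0: u0 ∈ [-1/10, 31/490)
j=2 picked index 1: u0 ∈ [-9/245, 11/245)
j=3 picked index 3: u0 ∈ [13/490, 53/490)
j=4 picked index 4: u0 ∈ [2/245, 22/245)
j=5 picked index 5: u0 ∈ [-1/98, 11/98)
j=6 picked index 7: u0 ∈ [3/245, 43/245)
j=7 picked index 7: u0 ∈ [-43/490, 37/490)
j=8 picked index 8: u0 ∈ [-6/245, 24/245)
j=9 picked index 9: u0 ∈ [-1/490, 1/10)
intersection: [13/490, 11/245)

13/490 11/245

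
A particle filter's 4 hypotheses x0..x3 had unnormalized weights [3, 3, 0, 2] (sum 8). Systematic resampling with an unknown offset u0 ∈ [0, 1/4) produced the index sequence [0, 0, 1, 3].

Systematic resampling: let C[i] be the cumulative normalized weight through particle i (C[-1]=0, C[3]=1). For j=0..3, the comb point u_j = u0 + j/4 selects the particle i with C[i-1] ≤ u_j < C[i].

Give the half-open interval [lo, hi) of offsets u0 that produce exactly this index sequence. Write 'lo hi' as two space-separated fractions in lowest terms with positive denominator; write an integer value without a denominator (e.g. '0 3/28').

C = [3/8, 3/4, 3/4, 1]
j=0 picked index 0: u0 ∈ [0, 3/8)
j=1 picked index 0: u0 ∈ [-1/4, 1/8)
j=2 picked index 1: u0 ∈ [-1/8, 1/4)
j=3 picked index 3: u0 ∈ [0, 1/4)
intersection: [0, 1/8)

0 1/8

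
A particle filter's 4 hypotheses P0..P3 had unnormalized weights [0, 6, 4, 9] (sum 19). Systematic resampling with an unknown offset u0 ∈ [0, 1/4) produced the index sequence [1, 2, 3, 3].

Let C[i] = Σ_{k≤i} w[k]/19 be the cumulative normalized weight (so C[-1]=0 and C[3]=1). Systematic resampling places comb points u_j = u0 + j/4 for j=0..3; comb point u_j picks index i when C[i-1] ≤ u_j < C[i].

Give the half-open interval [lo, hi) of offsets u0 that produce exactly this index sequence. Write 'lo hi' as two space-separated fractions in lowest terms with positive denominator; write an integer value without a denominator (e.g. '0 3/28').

5/76 1/4

C = [0, 6/19, 10/19, 1]
j=0 picked index 1: u0 ∈ [0, 6/19)
j=1 picked index 2: u0 ∈ [5/76, 21/76)
j=2 picked index 3: u0 ∈ [1/38, 1/2)
j=3 picked index 3: u0 ∈ [-17/76, 1/4)
intersection: [5/76, 1/4)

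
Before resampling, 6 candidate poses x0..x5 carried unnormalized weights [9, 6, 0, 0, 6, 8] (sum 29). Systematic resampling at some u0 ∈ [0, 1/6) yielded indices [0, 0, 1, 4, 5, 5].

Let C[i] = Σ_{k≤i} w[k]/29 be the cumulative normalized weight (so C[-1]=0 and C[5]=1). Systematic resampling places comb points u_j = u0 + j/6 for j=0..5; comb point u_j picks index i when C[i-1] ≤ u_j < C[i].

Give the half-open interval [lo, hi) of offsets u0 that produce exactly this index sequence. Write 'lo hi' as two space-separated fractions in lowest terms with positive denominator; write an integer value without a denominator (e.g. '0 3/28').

C = [9/29, 15/29, 15/29, 15/29, 21/29, 1]
j=0 picked index 0: u0 ∈ [0, 9/29)
j=1 picked index 0: u0 ∈ [-1/6, 25/174)
j=2 picked index 1: u0 ∈ [-2/87, 16/87)
j=3 picked index 4: u0 ∈ [1/58, 13/58)
j=4 picked index 5: u0 ∈ [5/87, 1/3)
j=5 picked index 5: u0 ∈ [-19/174, 1/6)
intersection: [5/87, 25/174)

5/87 25/174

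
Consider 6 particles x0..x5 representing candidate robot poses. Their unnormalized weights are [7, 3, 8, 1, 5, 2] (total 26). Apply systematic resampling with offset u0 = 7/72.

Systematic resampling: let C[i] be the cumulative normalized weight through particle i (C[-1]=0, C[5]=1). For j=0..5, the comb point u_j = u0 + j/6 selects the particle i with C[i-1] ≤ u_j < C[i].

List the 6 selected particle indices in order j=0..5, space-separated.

C = [7/26, 5/13, 9/13, 19/26, 12/13, 1]
j=0: u_0=7/72 ∈ [0, 7/26) → index 0
j=1: u_1=19/72 ∈ [0, 7/26) → index 0
j=2: u_2=31/72 ∈ [5/13, 9/13) → index 2
j=3: u_3=43/72 ∈ [5/13, 9/13) → index 2
j=4: u_4=55/72 ∈ [19/26, 12/13) → index 4
j=5: u_5=67/72 ∈ [12/13, 1) → index 5

0 0 2 2 4 5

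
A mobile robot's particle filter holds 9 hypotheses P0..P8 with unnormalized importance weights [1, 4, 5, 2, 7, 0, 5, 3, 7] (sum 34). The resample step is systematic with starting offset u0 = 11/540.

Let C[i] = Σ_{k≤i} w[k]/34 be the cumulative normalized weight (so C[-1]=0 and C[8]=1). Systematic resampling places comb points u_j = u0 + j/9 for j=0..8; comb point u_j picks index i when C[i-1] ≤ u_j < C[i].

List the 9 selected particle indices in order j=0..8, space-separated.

0 1 2 4 4 6 6 8 8

C = [1/34, 5/34, 5/17, 6/17, 19/34, 19/34, 12/17, 27/34, 1]
j=0: u_0=11/540 ∈ [0, 1/34) → index 0
j=1: u_1=71/540 ∈ [1/34, 5/34) → index 1
j=2: u_2=131/540 ∈ [5/34, 5/17) → index 2
j=3: u_3=191/540 ∈ [6/17, 19/34) → index 4
j=4: u_4=251/540 ∈ [6/17, 19/34) → index 4
j=5: u_5=311/540 ∈ [19/34, 12/17) → index 6
j=6: u_6=371/540 ∈ [19/34, 12/17) → index 6
j=7: u_7=431/540 ∈ [27/34, 1) → index 8
j=8: u_8=491/540 ∈ [27/34, 1) → index 8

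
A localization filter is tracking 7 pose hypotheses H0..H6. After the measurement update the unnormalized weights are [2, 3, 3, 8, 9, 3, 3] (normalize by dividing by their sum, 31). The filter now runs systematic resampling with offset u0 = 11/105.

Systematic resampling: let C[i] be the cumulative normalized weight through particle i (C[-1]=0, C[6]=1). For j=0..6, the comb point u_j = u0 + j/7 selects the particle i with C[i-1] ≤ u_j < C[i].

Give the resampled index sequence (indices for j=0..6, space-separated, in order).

1 2 3 4 4 5 6

C = [2/31, 5/31, 8/31, 16/31, 25/31, 28/31, 1]
j=0: u_0=11/105 ∈ [2/31, 5/31) → index 1
j=1: u_1=26/105 ∈ [5/31, 8/31) → index 2
j=2: u_2=41/105 ∈ [8/31, 16/31) → index 3
j=3: u_3=8/15 ∈ [16/31, 25/31) → index 4
j=4: u_4=71/105 ∈ [16/31, 25/31) → index 4
j=5: u_5=86/105 ∈ [25/31, 28/31) → index 5
j=6: u_6=101/105 ∈ [28/31, 1) → index 6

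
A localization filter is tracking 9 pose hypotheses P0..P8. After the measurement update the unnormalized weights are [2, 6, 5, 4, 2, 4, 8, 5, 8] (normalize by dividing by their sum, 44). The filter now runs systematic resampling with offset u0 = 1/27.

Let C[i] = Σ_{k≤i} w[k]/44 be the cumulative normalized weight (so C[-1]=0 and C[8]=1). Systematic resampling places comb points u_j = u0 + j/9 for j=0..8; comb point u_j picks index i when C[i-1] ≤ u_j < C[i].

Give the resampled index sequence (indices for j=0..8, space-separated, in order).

0 1 2 3 5 6 6 7 8

C = [1/22, 2/11, 13/44, 17/44, 19/44, 23/44, 31/44, 9/11, 1]
j=0: u_0=1/27 ∈ [0, 1/22) → index 0
j=1: u_1=4/27 ∈ [1/22, 2/11) → index 1
j=2: u_2=7/27 ∈ [2/11, 13/44) → index 2
j=3: u_3=10/27 ∈ [13/44, 17/44) → index 3
j=4: u_4=13/27 ∈ [19/44, 23/44) → index 5
j=5: u_5=16/27 ∈ [23/44, 31/44) → index 6
j=6: u_6=19/27 ∈ [23/44, 31/44) → index 6
j=7: u_7=22/27 ∈ [31/44, 9/11) → index 7
j=8: u_8=25/27 ∈ [9/11, 1) → index 8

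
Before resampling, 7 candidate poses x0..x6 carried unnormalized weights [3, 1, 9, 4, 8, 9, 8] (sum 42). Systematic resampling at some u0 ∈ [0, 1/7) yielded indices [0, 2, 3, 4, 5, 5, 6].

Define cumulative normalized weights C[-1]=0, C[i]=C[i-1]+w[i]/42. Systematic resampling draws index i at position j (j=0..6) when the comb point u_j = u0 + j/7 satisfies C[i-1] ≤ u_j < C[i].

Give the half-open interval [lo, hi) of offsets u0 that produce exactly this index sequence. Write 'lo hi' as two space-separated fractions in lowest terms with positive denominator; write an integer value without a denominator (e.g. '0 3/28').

1/42 1/14

C = [1/14, 2/21, 13/42, 17/42, 25/42, 17/21, 1]
j=0 picked index 0: u0 ∈ [0, 1/14)
j=1 picked index 2: u0 ∈ [-1/21, 1/6)
j=2 picked index 3: u0 ∈ [1/42, 5/42)
j=3 picked index 4: u0 ∈ [-1/42, 1/6)
j=4 picked index 5: u0 ∈ [1/42, 5/21)
j=5 picked index 5: u0 ∈ [-5/42, 2/21)
j=6 picked index 6: u0 ∈ [-1/21, 1/7)
intersection: [1/42, 1/14)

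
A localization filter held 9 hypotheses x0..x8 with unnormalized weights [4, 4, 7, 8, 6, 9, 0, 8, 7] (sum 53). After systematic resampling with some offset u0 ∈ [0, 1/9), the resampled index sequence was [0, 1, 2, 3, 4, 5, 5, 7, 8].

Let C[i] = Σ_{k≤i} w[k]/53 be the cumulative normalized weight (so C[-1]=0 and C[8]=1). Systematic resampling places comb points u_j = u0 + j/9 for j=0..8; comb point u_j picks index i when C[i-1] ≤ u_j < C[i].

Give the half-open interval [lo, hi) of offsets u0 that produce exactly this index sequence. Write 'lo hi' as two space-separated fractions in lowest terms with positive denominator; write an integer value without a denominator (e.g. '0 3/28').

C = [4/53, 8/53, 15/53, 23/53, 29/53, 38/53, 38/53, 46/53, 1]
j=0 picked index 0: u0 ∈ [0, 4/53)
j=1 picked index 1: u0 ∈ [-17/477, 19/477)
j=2 picked index 2: u0 ∈ [-34/477, 29/477)
j=3 picked index 3: u0 ∈ [-8/159, 16/159)
j=4 picked index 4: u0 ∈ [-5/477, 49/477)
j=5 picked index 5: u0 ∈ [-4/477, 77/477)
j=6 picked index 5: u0 ∈ [-19/159, 8/159)
j=7 picked index 7: u0 ∈ [-29/477, 43/477)
j=8 picked index 8: u0 ∈ [-10/477, 1/9)
intersection: [0, 19/477)

0 19/477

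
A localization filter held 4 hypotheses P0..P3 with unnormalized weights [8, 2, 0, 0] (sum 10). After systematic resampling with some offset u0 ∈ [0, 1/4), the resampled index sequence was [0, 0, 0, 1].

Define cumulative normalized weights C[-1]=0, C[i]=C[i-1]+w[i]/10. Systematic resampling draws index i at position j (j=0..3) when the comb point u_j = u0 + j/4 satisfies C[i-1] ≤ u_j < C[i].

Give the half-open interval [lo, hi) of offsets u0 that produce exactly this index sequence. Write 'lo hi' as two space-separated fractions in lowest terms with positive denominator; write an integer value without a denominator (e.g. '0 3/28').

C = [4/5, 1, 1, 1]
j=0 picked index 0: u0 ∈ [0, 4/5)
j=1 picked index 0: u0 ∈ [-1/4, 11/20)
j=2 picked index 0: u0 ∈ [-1/2, 3/10)
j=3 picked index 1: u0 ∈ [1/20, 1/4)
intersection: [1/20, 1/4)

1/20 1/4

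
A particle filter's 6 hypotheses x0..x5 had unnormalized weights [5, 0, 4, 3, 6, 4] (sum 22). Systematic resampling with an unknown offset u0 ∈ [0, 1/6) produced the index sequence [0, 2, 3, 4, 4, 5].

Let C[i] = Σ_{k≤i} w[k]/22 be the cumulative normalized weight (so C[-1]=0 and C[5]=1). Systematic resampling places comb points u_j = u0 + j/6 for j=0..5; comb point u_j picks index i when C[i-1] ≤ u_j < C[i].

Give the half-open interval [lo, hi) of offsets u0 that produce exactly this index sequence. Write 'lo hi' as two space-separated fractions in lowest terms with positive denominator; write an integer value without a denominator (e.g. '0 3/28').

C = [5/22, 5/22, 9/22, 6/11, 9/11, 1]
j=0 picked index 0: u0 ∈ [0, 5/22)
j=1 picked index 2: u0 ∈ [2/33, 8/33)
j=2 picked index 3: u0 ∈ [5/66, 7/33)
j=3 picked index 4: u0 ∈ [1/22, 7/22)
j=4 picked index 4: u0 ∈ [-4/33, 5/33)
j=5 picked index 5: u0 ∈ [-1/66, 1/6)
intersection: [5/66, 5/33)

5/66 5/33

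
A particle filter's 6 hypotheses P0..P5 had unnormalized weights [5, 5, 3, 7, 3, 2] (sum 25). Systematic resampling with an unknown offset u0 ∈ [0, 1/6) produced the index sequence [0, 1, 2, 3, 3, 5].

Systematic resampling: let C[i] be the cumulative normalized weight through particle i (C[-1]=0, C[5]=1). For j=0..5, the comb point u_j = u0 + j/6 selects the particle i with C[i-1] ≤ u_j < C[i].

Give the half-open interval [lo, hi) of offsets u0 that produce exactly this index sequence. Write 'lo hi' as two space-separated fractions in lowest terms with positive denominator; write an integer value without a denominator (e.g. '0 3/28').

13/150 2/15

C = [1/5, 2/5, 13/25, 4/5, 23/25, 1]
j=0 picked index 0: u0 ∈ [0, 1/5)
j=1 picked index 1: u0 ∈ [1/30, 7/30)
j=2 picked index 2: u0 ∈ [1/15, 14/75)
j=3 picked index 3: u0 ∈ [1/50, 3/10)
j=4 picked index 3: u0 ∈ [-11/75, 2/15)
j=5 picked index 5: u0 ∈ [13/150, 1/6)
intersection: [13/150, 2/15)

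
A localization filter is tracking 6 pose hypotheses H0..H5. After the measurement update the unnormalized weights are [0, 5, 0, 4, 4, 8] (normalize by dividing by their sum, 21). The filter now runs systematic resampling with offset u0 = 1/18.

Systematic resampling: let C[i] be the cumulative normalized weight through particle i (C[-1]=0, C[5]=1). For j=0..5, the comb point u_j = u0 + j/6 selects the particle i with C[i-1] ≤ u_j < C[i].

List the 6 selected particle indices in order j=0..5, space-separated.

C = [0, 5/21, 5/21, 3/7, 13/21, 1]
j=0: u_0=1/18 ∈ [0, 5/21) → index 1
j=1: u_1=2/9 ∈ [0, 5/21) → index 1
j=2: u_2=7/18 ∈ [5/21, 3/7) → index 3
j=3: u_3=5/9 ∈ [3/7, 13/21) → index 4
j=4: u_4=13/18 ∈ [13/21, 1) → index 5
j=5: u_5=8/9 ∈ [13/21, 1) → index 5

1 1 3 4 5 5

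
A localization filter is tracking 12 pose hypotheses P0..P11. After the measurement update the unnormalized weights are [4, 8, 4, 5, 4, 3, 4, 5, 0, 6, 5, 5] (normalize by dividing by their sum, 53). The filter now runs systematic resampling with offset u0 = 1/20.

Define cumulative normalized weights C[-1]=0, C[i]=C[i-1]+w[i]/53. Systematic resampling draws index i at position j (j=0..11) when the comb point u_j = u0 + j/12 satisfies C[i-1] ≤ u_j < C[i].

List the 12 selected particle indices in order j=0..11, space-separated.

0 1 1 2 3 4 6 7 9 9 10 11

C = [4/53, 12/53, 16/53, 21/53, 25/53, 28/53, 32/53, 37/53, 37/53, 43/53, 48/53, 1]
j=0: u_0=1/20 ∈ [0, 4/53) → index 0
j=1: u_1=2/15 ∈ [4/53, 12/53) → index 1
j=2: u_2=13/60 ∈ [4/53, 12/53) → index 1
j=3: u_3=3/10 ∈ [12/53, 16/53) → index 2
j=4: u_4=23/60 ∈ [16/53, 21/53) → index 3
j=5: u_5=7/15 ∈ [21/53, 25/53) → index 4
j=6: u_6=11/20 ∈ [28/53, 32/53) → index 6
j=7: u_7=19/30 ∈ [32/53, 37/53) → index 7
j=8: u_8=43/60 ∈ [37/53, 43/53) → index 9
j=9: u_9=4/5 ∈ [37/53, 43/53) → index 9
j=10: u_10=53/60 ∈ [43/53, 48/53) → index 10
j=11: u_11=29/30 ∈ [48/53, 1) → index 11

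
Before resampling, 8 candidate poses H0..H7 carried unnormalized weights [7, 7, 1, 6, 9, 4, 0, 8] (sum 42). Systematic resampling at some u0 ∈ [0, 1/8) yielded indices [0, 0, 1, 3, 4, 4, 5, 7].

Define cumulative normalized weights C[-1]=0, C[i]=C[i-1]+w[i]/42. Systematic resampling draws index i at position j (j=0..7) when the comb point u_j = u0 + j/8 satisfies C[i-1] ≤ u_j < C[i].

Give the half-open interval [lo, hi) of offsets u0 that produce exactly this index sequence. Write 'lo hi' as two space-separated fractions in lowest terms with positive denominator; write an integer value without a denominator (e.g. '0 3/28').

C = [1/6, 1/3, 5/14, 1/2, 5/7, 17/21, 17/21, 1]
j=0 picked index 0: u0 ∈ [0, 1/6)
j=1 picked index 0: u0 ∈ [-1/8, 1/24)
j=2 picked index 1: u0 ∈ [-1/12, 1/12)
j=3 picked index 3: u0 ∈ [-1/56, 1/8)
j=4 picked index 4: u0 ∈ [0, 3/14)
j=5 picked index 4: u0 ∈ [-1/8, 5/56)
j=6 picked index 5: u0 ∈ [-1/28, 5/84)
j=7 picked index 7: u0 ∈ [-11/168, 1/8)
intersection: [0, 1/24)

0 1/24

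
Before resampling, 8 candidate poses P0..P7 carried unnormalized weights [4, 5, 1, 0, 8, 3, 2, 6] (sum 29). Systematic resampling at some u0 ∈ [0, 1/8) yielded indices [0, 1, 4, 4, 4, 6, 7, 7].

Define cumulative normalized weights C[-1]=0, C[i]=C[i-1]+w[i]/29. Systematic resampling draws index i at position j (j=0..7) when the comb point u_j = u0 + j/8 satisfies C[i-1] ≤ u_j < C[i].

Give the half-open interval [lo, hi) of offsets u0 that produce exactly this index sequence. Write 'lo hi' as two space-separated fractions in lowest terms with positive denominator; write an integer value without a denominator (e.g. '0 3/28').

23/232 7/58

C = [4/29, 9/29, 10/29, 10/29, 18/29, 21/29, 23/29, 1]
j=0 picked index 0: u0 ∈ [0, 4/29)
j=1 picked index 1: u0 ∈ [3/232, 43/232)
j=2 picked index 4: u0 ∈ [11/116, 43/116)
j=3 picked index 4: u0 ∈ [-7/232, 57/232)
j=4 picked index 4: u0 ∈ [-9/58, 7/58)
j=5 picked index 6: u0 ∈ [23/232, 39/232)
j=6 picked index 7: u0 ∈ [5/116, 1/4)
j=7 picked index 7: u0 ∈ [-19/232, 1/8)
intersection: [23/232, 7/58)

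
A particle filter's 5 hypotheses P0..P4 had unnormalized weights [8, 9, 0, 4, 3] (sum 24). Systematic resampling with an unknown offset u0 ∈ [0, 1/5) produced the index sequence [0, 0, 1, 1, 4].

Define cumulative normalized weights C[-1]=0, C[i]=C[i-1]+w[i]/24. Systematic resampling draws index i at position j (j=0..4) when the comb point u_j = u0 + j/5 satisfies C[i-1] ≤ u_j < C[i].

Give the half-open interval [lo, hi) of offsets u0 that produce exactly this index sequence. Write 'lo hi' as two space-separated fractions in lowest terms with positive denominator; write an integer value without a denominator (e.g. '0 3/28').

3/40 13/120

C = [1/3, 17/24, 17/24, 7/8, 1]
j=0 picked index 0: u0 ∈ [0, 1/3)
j=1 picked index 0: u0 ∈ [-1/5, 2/15)
j=2 picked index 1: u0 ∈ [-1/15, 37/120)
j=3 picked index 1: u0 ∈ [-4/15, 13/120)
j=4 picked index 4: u0 ∈ [3/40, 1/5)
intersection: [3/40, 13/120)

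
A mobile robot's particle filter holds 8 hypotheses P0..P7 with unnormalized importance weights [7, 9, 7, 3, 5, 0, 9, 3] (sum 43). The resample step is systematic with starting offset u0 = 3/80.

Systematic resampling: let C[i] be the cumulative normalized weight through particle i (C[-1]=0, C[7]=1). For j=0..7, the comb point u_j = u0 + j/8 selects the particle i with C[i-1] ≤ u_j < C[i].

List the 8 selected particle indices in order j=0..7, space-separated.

C = [7/43, 16/43, 23/43, 26/43, 31/43, 31/43, 40/43, 1]
j=0: u_0=3/80 ∈ [0, 7/43) → index 0
j=1: u_1=13/80 ∈ [0, 7/43) → index 0
j=2: u_2=23/80 ∈ [7/43, 16/43) → index 1
j=3: u_3=33/80 ∈ [16/43, 23/43) → index 2
j=4: u_4=43/80 ∈ [23/43, 26/43) → index 3
j=5: u_5=53/80 ∈ [26/43, 31/43) → index 4
j=6: u_6=63/80 ∈ [31/43, 40/43) → index 6
j=7: u_7=73/80 ∈ [31/43, 40/43) → index 6

0 0 1 2 3 4 6 6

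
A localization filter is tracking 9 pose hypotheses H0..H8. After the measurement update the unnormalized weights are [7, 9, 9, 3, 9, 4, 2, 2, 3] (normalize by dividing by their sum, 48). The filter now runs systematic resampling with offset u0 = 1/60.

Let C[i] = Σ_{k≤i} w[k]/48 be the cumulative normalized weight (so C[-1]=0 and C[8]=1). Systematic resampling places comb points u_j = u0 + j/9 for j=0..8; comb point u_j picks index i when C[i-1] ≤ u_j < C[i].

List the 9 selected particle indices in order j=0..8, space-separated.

0 0 1 2 2 3 4 5 7

C = [7/48, 1/3, 25/48, 7/12, 37/48, 41/48, 43/48, 15/16, 1]
j=0: u_0=1/60 ∈ [0, 7/48) → index 0
j=1: u_1=23/180 ∈ [0, 7/48) → index 0
j=2: u_2=43/180 ∈ [7/48, 1/3) → index 1
j=3: u_3=7/20 ∈ [1/3, 25/48) → index 2
j=4: u_4=83/180 ∈ [1/3, 25/48) → index 2
j=5: u_5=103/180 ∈ [25/48, 7/12) → index 3
j=6: u_6=41/60 ∈ [7/12, 37/48) → index 4
j=7: u_7=143/180 ∈ [37/48, 41/48) → index 5
j=8: u_8=163/180 ∈ [43/48, 15/16) → index 7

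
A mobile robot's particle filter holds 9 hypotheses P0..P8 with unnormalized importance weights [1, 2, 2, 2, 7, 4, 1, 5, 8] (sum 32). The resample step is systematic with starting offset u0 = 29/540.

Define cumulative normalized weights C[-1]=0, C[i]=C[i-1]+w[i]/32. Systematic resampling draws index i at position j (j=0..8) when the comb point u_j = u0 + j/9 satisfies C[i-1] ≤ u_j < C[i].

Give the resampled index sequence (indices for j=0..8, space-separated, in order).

C = [1/32, 3/32, 5/32, 7/32, 7/16, 9/16, 19/32, 3/4, 1]
j=0: u_0=29/540 ∈ [1/32, 3/32) → index 1
j=1: u_1=89/540 ∈ [5/32, 7/32) → index 3
j=2: u_2=149/540 ∈ [7/32, 7/16) → index 4
j=3: u_3=209/540 ∈ [7/32, 7/16) → index 4
j=4: u_4=269/540 ∈ [7/16, 9/16) → index 5
j=5: u_5=329/540 ∈ [19/32, 3/4) → index 7
j=6: u_6=389/540 ∈ [19/32, 3/4) → index 7
j=7: u_7=449/540 ∈ [3/4, 1) → index 8
j=8: u_8=509/540 ∈ [3/4, 1) → index 8

1 3 4 4 5 7 7 8 8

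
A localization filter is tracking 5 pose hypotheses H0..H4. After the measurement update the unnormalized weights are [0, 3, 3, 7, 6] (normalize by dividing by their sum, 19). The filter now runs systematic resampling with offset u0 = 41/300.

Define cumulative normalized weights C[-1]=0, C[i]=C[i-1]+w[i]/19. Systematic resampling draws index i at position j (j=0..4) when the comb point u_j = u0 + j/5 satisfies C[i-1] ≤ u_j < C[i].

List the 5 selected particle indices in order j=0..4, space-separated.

1 3 3 4 4

C = [0, 3/19, 6/19, 13/19, 1]
j=0: u_0=41/300 ∈ [0, 3/19) → index 1
j=1: u_1=101/300 ∈ [6/19, 13/19) → index 3
j=2: u_2=161/300 ∈ [6/19, 13/19) → index 3
j=3: u_3=221/300 ∈ [13/19, 1) → index 4
j=4: u_4=281/300 ∈ [13/19, 1) → index 4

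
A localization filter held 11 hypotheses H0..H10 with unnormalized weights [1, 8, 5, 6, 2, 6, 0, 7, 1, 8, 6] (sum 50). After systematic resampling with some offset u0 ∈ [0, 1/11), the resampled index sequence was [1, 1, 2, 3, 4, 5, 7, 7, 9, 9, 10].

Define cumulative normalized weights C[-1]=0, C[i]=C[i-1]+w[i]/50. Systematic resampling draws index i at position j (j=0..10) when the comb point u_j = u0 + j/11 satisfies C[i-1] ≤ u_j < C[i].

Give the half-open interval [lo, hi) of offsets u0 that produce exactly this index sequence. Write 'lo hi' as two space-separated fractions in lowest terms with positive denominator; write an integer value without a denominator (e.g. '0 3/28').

2/55 17/275

C = [1/50, 9/50, 7/25, 2/5, 11/25, 14/25, 14/25, 7/10, 18/25, 22/25, 1]
j=0 picked index 1: u0 ∈ [1/50, 9/50)
j=1 picked index 1: u0 ∈ [-39/550, 49/550)
j=2 picked index 2: u0 ∈ [-1/550, 27/275)
j=3 picked index 3: u0 ∈ [2/275, 7/55)
j=4 picked index 4: u0 ∈ [2/55, 21/275)
j=5 picked index 5: u0 ∈ [-4/275, 29/275)
j=6 picked index 7: u0 ∈ [4/275, 17/110)
j=7 picked index 7: u0 ∈ [-21/275, 7/110)
j=8 picked index 9: u0 ∈ [-2/275, 42/275)
j=9 picked index 9: u0 ∈ [-27/275, 17/275)
j=10 picked index 10: u0 ∈ [-8/275, 1/11)
intersection: [2/55, 17/275)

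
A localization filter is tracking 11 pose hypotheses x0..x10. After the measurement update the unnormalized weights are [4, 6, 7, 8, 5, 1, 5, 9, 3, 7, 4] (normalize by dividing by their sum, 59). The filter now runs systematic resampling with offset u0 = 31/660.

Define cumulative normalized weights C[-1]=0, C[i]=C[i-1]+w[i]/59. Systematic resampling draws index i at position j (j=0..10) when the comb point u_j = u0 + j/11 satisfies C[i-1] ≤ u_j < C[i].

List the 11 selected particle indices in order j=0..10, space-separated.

0 1 2 3 3 4 6 7 8 9 10

C = [4/59, 10/59, 17/59, 25/59, 30/59, 31/59, 36/59, 45/59, 48/59, 55/59, 1]
j=0: u_0=31/660 ∈ [0, 4/59) → index 0
j=1: u_1=91/660 ∈ [4/59, 10/59) → index 1
j=2: u_2=151/660 ∈ [10/59, 17/59) → index 2
j=3: u_3=211/660 ∈ [17/59, 25/59) → index 3
j=4: u_4=271/660 ∈ [17/59, 25/59) → index 3
j=5: u_5=331/660 ∈ [25/59, 30/59) → index 4
j=6: u_6=391/660 ∈ [31/59, 36/59) → index 6
j=7: u_7=41/60 ∈ [36/59, 45/59) → index 7
j=8: u_8=511/660 ∈ [45/59, 48/59) → index 8
j=9: u_9=571/660 ∈ [48/59, 55/59) → index 9
j=10: u_10=631/660 ∈ [55/59, 1) → index 10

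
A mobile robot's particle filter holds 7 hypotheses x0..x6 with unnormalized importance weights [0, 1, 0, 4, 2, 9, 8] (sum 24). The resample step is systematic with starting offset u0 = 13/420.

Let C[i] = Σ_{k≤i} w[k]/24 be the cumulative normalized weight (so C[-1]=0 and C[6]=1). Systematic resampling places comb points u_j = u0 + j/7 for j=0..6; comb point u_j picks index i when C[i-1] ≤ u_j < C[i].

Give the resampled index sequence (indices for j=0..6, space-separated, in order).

1 3 5 5 5 6 6

C = [0, 1/24, 1/24, 5/24, 7/24, 2/3, 1]
j=0: u_0=13/420 ∈ [0, 1/24) → index 1
j=1: u_1=73/420 ∈ [1/24, 5/24) → index 3
j=2: u_2=19/60 ∈ [7/24, 2/3) → index 5
j=3: u_3=193/420 ∈ [7/24, 2/3) → index 5
j=4: u_4=253/420 ∈ [7/24, 2/3) → index 5
j=5: u_5=313/420 ∈ [2/3, 1) → index 6
j=6: u_6=373/420 ∈ [2/3, 1) → index 6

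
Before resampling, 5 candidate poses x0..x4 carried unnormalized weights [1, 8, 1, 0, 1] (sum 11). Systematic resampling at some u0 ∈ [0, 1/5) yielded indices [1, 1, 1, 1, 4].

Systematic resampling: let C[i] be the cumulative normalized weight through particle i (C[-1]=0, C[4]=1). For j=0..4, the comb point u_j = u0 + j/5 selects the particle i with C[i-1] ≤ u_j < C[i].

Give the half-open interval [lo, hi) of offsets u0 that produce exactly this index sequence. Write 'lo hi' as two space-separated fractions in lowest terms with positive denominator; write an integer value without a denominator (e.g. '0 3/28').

C = [1/11, 9/11, 10/11, 10/11, 1]
j=0 picked index 1: u0 ∈ [1/11, 9/11)
j=1 picked index 1: u0 ∈ [-6/55, 34/55)
j=2 picked index 1: u0 ∈ [-17/55, 23/55)
j=3 picked index 1: u0 ∈ [-28/55, 12/55)
j=4 picked index 4: u0 ∈ [6/55, 1/5)
intersection: [6/55, 1/5)

6/55 1/5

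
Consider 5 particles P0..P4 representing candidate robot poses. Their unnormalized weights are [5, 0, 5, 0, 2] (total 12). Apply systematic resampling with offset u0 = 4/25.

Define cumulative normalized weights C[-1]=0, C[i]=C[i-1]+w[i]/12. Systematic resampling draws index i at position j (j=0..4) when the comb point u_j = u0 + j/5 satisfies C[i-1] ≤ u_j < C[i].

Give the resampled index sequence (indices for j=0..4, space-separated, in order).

C = [5/12, 5/12, 5/6, 5/6, 1]
j=0: u_0=4/25 ∈ [0, 5/12) → index 0
j=1: u_1=9/25 ∈ [0, 5/12) → index 0
j=2: u_2=14/25 ∈ [5/12, 5/6) → index 2
j=3: u_3=19/25 ∈ [5/12, 5/6) → index 2
j=4: u_4=24/25 ∈ [5/6, 1) → index 4

0 0 2 2 4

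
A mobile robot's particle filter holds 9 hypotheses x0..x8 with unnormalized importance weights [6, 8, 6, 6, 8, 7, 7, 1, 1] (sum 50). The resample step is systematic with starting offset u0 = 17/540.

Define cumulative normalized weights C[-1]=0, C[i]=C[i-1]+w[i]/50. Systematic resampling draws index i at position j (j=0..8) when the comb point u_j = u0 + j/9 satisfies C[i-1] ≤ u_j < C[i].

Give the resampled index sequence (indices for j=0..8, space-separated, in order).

C = [3/25, 7/25, 2/5, 13/25, 17/25, 41/50, 24/25, 49/50, 1]
j=0: u_0=17/540 ∈ [0, 3/25) → index 0
j=1: u_1=77/540 ∈ [3/25, 7/25) → index 1
j=2: u_2=137/540 ∈ [3/25, 7/25) → index 1
j=3: u_3=197/540 ∈ [7/25, 2/5) → index 2
j=4: u_4=257/540 ∈ [2/5, 13/25) → index 3
j=5: u_5=317/540 ∈ [13/25, 17/25) → index 4
j=6: u_6=377/540 ∈ [17/25, 41/50) → index 5
j=7: u_7=437/540 ∈ [17/25, 41/50) → index 5
j=8: u_8=497/540 ∈ [41/50, 24/25) → index 6

0 1 1 2 3 4 5 5 6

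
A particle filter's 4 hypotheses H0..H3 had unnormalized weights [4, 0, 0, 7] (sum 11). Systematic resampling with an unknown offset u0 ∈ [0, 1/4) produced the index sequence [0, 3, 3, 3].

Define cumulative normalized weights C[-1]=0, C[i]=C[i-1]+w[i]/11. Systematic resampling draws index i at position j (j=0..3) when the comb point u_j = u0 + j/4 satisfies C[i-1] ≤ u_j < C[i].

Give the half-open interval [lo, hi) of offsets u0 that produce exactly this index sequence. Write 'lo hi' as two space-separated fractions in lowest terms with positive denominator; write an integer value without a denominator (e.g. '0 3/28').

C = [4/11, 4/11, 4/11, 1]
j=0 picked index 0: u0 ∈ [0, 4/11)
j=1 picked index 3: u0 ∈ [5/44, 3/4)
j=2 picked index 3: u0 ∈ [-3/22, 1/2)
j=3 picked index 3: u0 ∈ [-17/44, 1/4)
intersection: [5/44, 1/4)

5/44 1/4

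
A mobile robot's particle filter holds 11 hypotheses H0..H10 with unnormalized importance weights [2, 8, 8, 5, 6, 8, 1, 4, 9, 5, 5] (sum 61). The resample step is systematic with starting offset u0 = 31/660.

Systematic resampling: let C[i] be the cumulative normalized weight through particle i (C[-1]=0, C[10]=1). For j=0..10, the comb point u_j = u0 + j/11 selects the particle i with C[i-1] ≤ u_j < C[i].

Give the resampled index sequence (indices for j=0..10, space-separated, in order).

1 1 2 3 4 5 5 7 8 9 10

C = [2/61, 10/61, 18/61, 23/61, 29/61, 37/61, 38/61, 42/61, 51/61, 56/61, 1]
j=0: u_0=31/660 ∈ [2/61, 10/61) → index 1
j=1: u_1=91/660 ∈ [2/61, 10/61) → index 1
j=2: u_2=151/660 ∈ [10/61, 18/61) → index 2
j=3: u_3=211/660 ∈ [18/61, 23/61) → index 3
j=4: u_4=271/660 ∈ [23/61, 29/61) → index 4
j=5: u_5=331/660 ∈ [29/61, 37/61) → index 5
j=6: u_6=391/660 ∈ [29/61, 37/61) → index 5
j=7: u_7=41/60 ∈ [38/61, 42/61) → index 7
j=8: u_8=511/660 ∈ [42/61, 51/61) → index 8
j=9: u_9=571/660 ∈ [51/61, 56/61) → index 9
j=10: u_10=631/660 ∈ [56/61, 1) → index 10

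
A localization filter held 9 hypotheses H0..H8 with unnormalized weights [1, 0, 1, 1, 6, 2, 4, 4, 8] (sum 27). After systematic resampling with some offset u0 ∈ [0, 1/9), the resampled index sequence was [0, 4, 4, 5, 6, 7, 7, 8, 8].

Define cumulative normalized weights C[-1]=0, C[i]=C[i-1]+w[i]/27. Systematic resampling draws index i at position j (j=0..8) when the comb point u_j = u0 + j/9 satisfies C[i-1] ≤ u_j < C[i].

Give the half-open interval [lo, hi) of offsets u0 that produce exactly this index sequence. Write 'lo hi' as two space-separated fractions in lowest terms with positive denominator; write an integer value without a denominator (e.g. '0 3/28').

C = [1/27, 1/27, 2/27, 1/9, 1/3, 11/27, 5/9, 19/27, 1]
j=0 picked index 0: u0 ∈ [0, 1/27)
j=1 picked index 4: u0 ∈ [0, 2/9)
j=2 picked index 4: u0 ∈ [-1/9, 1/9)
j=3 picked index 5: u0 ∈ [0, 2/27)
j=4 picked index 6: u0 ∈ [-1/27, 1/9)
j=5 picked index 7: u0 ∈ [0, 4/27)
j=6 picked index 7: u0 ∈ [-1/9, 1/27)
j=7 picked index 8: u0 ∈ [-2/27, 2/9)
j=8 picked index 8: u0 ∈ [-5/27, 1/9)
intersection: [0, 1/27)

0 1/27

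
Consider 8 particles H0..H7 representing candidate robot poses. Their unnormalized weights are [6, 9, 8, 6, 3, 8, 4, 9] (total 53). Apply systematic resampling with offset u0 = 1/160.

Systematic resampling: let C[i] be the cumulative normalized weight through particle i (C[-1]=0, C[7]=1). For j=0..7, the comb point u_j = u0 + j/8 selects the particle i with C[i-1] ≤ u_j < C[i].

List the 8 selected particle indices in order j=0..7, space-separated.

0 1 1 2 3 5 6 7

C = [6/53, 15/53, 23/53, 29/53, 32/53, 40/53, 44/53, 1]
j=0: u_0=1/160 ∈ [0, 6/53) → index 0
j=1: u_1=21/160 ∈ [6/53, 15/53) → index 1
j=2: u_2=41/160 ∈ [6/53, 15/53) → index 1
j=3: u_3=61/160 ∈ [15/53, 23/53) → index 2
j=4: u_4=81/160 ∈ [23/53, 29/53) → index 3
j=5: u_5=101/160 ∈ [32/53, 40/53) → index 5
j=6: u_6=121/160 ∈ [40/53, 44/53) → index 6
j=7: u_7=141/160 ∈ [44/53, 1) → index 7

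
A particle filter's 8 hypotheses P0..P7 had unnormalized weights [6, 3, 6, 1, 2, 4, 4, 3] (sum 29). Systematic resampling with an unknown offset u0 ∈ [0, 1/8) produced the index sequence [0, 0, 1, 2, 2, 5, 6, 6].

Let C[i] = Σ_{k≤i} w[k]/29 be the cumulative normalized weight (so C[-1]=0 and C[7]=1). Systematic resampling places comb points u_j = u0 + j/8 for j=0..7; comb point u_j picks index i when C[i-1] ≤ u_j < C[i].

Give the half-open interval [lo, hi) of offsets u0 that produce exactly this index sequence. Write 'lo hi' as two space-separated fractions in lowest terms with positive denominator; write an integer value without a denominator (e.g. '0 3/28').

1/116 1/58

C = [6/29, 9/29, 15/29, 16/29, 18/29, 22/29, 26/29, 1]
j=0 picked index 0: u0 ∈ [0, 6/29)
j=1 picked index 0: u0 ∈ [-1/8, 19/232)
j=2 picked index 1: u0 ∈ [-5/116, 7/116)
j=3 picked index 2: u0 ∈ [-15/232, 33/232)
j=4 picked index 2: u0 ∈ [-11/58, 1/58)
j=5 picked index 5: u0 ∈ [-1/232, 31/232)
j=6 picked index 6: u0 ∈ [1/116, 17/116)
j=7 picked index 6: u0 ∈ [-27/232, 5/232)
intersection: [1/116, 1/58)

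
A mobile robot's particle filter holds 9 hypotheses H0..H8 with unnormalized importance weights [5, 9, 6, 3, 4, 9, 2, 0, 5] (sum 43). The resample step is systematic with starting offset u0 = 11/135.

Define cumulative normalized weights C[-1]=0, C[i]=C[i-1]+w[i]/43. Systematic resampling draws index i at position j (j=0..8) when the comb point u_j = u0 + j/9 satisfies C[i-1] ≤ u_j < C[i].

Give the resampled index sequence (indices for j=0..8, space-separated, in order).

C = [5/43, 14/43, 20/43, 23/43, 27/43, 36/43, 38/43, 38/43, 1]
j=0: u_0=11/135 ∈ [0, 5/43) → index 0
j=1: u_1=26/135 ∈ [5/43, 14/43) → index 1
j=2: u_2=41/135 ∈ [5/43, 14/43) → index 1
j=3: u_3=56/135 ∈ [14/43, 20/43) → index 2
j=4: u_4=71/135 ∈ [20/43, 23/43) → index 3
j=5: u_5=86/135 ∈ [27/43, 36/43) → index 5
j=6: u_6=101/135 ∈ [27/43, 36/43) → index 5
j=7: u_7=116/135 ∈ [36/43, 38/43) → index 6
j=8: u_8=131/135 ∈ [38/43, 1) → index 8

0 1 1 2 3 5 5 6 8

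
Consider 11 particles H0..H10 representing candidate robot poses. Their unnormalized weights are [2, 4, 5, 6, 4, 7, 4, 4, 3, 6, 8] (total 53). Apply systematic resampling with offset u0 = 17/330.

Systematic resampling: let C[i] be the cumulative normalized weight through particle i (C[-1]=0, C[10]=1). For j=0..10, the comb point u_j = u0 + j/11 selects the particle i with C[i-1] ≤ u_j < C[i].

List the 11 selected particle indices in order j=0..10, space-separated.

C = [2/53, 6/53, 11/53, 17/53, 21/53, 28/53, 32/53, 36/53, 39/53, 45/53, 1]
j=0: u_0=17/330 ∈ [2/53, 6/53) → index 1
j=1: u_1=47/330 ∈ [6/53, 11/53) → index 2
j=2: u_2=7/30 ∈ [11/53, 17/53) → index 3
j=3: u_3=107/330 ∈ [17/53, 21/53) → index 4
j=4: u_4=137/330 ∈ [21/53, 28/53) → index 5
j=5: u_5=167/330 ∈ [21/53, 28/53) → index 5
j=6: u_6=197/330 ∈ [28/53, 32/53) → index 6
j=7: u_7=227/330 ∈ [36/53, 39/53) → index 8
j=8: u_8=257/330 ∈ [39/53, 45/53) → index 9
j=9: u_9=287/330 ∈ [45/53, 1) → index 10
j=10: u_10=317/330 ∈ [45/53, 1) → index 10

1 2 3 4 5 5 6 8 9 10 10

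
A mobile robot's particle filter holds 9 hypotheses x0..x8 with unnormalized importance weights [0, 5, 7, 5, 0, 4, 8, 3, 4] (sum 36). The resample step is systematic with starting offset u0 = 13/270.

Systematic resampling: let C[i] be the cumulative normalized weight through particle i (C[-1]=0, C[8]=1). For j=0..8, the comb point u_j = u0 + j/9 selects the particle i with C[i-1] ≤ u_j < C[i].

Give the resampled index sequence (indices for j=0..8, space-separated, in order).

1 2 2 3 5 6 6 7 8

C = [0, 5/36, 1/3, 17/36, 17/36, 7/12, 29/36, 8/9, 1]
j=0: u_0=13/270 ∈ [0, 5/36) → index 1
j=1: u_1=43/270 ∈ [5/36, 1/3) → index 2
j=2: u_2=73/270 ∈ [5/36, 1/3) → index 2
j=3: u_3=103/270 ∈ [1/3, 17/36) → index 3
j=4: u_4=133/270 ∈ [17/36, 7/12) → index 5
j=5: u_5=163/270 ∈ [7/12, 29/36) → index 6
j=6: u_6=193/270 ∈ [7/12, 29/36) → index 6
j=7: u_7=223/270 ∈ [29/36, 8/9) → index 7
j=8: u_8=253/270 ∈ [8/9, 1) → index 8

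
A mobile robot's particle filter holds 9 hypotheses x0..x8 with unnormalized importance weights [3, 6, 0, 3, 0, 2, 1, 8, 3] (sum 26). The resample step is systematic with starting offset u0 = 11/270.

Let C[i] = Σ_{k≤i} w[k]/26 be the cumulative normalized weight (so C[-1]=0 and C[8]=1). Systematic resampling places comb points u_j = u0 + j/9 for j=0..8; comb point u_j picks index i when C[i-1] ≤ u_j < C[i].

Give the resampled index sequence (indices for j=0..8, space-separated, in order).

0 1 1 3 5 7 7 7 8

C = [3/26, 9/26, 9/26, 6/13, 6/13, 7/13, 15/26, 23/26, 1]
j=0: u_0=11/270 ∈ [0, 3/26) → index 0
j=1: u_1=41/270 ∈ [3/26, 9/26) → index 1
j=2: u_2=71/270 ∈ [3/26, 9/26) → index 1
j=3: u_3=101/270 ∈ [9/26, 6/13) → index 3
j=4: u_4=131/270 ∈ [6/13, 7/13) → index 5
j=5: u_5=161/270 ∈ [15/26, 23/26) → index 7
j=6: u_6=191/270 ∈ [15/26, 23/26) → index 7
j=7: u_7=221/270 ∈ [15/26, 23/26) → index 7
j=8: u_8=251/270 ∈ [23/26, 1) → index 8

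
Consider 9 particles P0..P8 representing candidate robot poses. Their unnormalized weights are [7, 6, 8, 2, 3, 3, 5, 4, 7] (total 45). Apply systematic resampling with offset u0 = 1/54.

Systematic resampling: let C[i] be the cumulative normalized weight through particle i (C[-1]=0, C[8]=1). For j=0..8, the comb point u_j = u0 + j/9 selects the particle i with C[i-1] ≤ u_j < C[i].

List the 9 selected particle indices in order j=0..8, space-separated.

0 0 1 2 2 4 6 7 8

C = [7/45, 13/45, 7/15, 23/45, 26/45, 29/45, 34/45, 38/45, 1]
j=0: u_0=1/54 ∈ [0, 7/45) → index 0
j=1: u_1=7/54 ∈ [0, 7/45) → index 0
j=2: u_2=13/54 ∈ [7/45, 13/45) → index 1
j=3: u_3=19/54 ∈ [13/45, 7/15) → index 2
j=4: u_4=25/54 ∈ [13/45, 7/15) → index 2
j=5: u_5=31/54 ∈ [23/45, 26/45) → index 4
j=6: u_6=37/54 ∈ [29/45, 34/45) → index 6
j=7: u_7=43/54 ∈ [34/45, 38/45) → index 7
j=8: u_8=49/54 ∈ [38/45, 1) → index 8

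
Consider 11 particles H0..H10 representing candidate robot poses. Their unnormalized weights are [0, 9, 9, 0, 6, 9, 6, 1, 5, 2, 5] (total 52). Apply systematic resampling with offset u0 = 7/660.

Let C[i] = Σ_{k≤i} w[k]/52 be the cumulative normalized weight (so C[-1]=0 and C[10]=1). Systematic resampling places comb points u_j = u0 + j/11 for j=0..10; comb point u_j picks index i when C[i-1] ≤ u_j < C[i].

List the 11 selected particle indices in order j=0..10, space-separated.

1 1 2 2 4 5 5 6 6 8 10

C = [0, 9/52, 9/26, 9/26, 6/13, 33/52, 3/4, 10/13, 45/52, 47/52, 1]
j=0: u_0=7/660 ∈ [0, 9/52) → index 1
j=1: u_1=67/660 ∈ [0, 9/52) → index 1
j=2: u_2=127/660 ∈ [9/52, 9/26) → index 2
j=3: u_3=17/60 ∈ [9/52, 9/26) → index 2
j=4: u_4=247/660 ∈ [9/26, 6/13) → index 4
j=5: u_5=307/660 ∈ [6/13, 33/52) → index 5
j=6: u_6=367/660 ∈ [6/13, 33/52) → index 5
j=7: u_7=427/660 ∈ [33/52, 3/4) → index 6
j=8: u_8=487/660 ∈ [33/52, 3/4) → index 6
j=9: u_9=547/660 ∈ [10/13, 45/52) → index 8
j=10: u_10=607/660 ∈ [47/52, 1) → index 10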